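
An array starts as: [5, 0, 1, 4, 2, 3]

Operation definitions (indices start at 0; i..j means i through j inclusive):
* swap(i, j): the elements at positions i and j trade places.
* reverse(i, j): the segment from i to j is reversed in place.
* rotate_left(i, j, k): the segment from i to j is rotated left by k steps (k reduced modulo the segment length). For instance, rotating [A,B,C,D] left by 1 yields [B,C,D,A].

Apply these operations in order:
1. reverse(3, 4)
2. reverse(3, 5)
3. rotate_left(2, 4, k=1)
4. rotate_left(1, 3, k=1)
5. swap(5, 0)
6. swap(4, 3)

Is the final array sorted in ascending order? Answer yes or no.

Answer: no

Derivation:
After 1 (reverse(3, 4)): [5, 0, 1, 2, 4, 3]
After 2 (reverse(3, 5)): [5, 0, 1, 3, 4, 2]
After 3 (rotate_left(2, 4, k=1)): [5, 0, 3, 4, 1, 2]
After 4 (rotate_left(1, 3, k=1)): [5, 3, 4, 0, 1, 2]
After 5 (swap(5, 0)): [2, 3, 4, 0, 1, 5]
After 6 (swap(4, 3)): [2, 3, 4, 1, 0, 5]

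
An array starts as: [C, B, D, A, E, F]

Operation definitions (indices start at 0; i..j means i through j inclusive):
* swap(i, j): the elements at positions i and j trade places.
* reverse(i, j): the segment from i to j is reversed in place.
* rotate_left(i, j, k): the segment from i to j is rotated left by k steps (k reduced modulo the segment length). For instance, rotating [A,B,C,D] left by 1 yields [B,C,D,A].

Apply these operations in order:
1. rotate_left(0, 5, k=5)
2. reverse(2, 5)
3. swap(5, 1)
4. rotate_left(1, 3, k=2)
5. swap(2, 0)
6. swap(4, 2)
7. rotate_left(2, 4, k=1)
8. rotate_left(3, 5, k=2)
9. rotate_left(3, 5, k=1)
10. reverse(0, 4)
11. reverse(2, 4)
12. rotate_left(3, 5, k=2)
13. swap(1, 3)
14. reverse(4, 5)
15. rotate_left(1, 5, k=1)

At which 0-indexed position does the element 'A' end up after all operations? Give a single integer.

After 1 (rotate_left(0, 5, k=5)): [F, C, B, D, A, E]
After 2 (reverse(2, 5)): [F, C, E, A, D, B]
After 3 (swap(5, 1)): [F, B, E, A, D, C]
After 4 (rotate_left(1, 3, k=2)): [F, A, B, E, D, C]
After 5 (swap(2, 0)): [B, A, F, E, D, C]
After 6 (swap(4, 2)): [B, A, D, E, F, C]
After 7 (rotate_left(2, 4, k=1)): [B, A, E, F, D, C]
After 8 (rotate_left(3, 5, k=2)): [B, A, E, C, F, D]
After 9 (rotate_left(3, 5, k=1)): [B, A, E, F, D, C]
After 10 (reverse(0, 4)): [D, F, E, A, B, C]
After 11 (reverse(2, 4)): [D, F, B, A, E, C]
After 12 (rotate_left(3, 5, k=2)): [D, F, B, C, A, E]
After 13 (swap(1, 3)): [D, C, B, F, A, E]
After 14 (reverse(4, 5)): [D, C, B, F, E, A]
After 15 (rotate_left(1, 5, k=1)): [D, B, F, E, A, C]

Answer: 4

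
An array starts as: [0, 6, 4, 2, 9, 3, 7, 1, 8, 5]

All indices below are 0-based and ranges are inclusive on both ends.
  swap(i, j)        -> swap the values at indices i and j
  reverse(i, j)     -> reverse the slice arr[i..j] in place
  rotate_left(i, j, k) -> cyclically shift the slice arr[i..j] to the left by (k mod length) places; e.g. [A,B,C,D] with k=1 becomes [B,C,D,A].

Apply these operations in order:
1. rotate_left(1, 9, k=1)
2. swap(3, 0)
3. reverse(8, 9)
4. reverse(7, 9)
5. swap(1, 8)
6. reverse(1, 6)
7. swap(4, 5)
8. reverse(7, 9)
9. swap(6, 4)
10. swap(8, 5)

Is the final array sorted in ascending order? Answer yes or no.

After 1 (rotate_left(1, 9, k=1)): [0, 4, 2, 9, 3, 7, 1, 8, 5, 6]
After 2 (swap(3, 0)): [9, 4, 2, 0, 3, 7, 1, 8, 5, 6]
After 3 (reverse(8, 9)): [9, 4, 2, 0, 3, 7, 1, 8, 6, 5]
After 4 (reverse(7, 9)): [9, 4, 2, 0, 3, 7, 1, 5, 6, 8]
After 5 (swap(1, 8)): [9, 6, 2, 0, 3, 7, 1, 5, 4, 8]
After 6 (reverse(1, 6)): [9, 1, 7, 3, 0, 2, 6, 5, 4, 8]
After 7 (swap(4, 5)): [9, 1, 7, 3, 2, 0, 6, 5, 4, 8]
After 8 (reverse(7, 9)): [9, 1, 7, 3, 2, 0, 6, 8, 4, 5]
After 9 (swap(6, 4)): [9, 1, 7, 3, 6, 0, 2, 8, 4, 5]
After 10 (swap(8, 5)): [9, 1, 7, 3, 6, 4, 2, 8, 0, 5]

Answer: no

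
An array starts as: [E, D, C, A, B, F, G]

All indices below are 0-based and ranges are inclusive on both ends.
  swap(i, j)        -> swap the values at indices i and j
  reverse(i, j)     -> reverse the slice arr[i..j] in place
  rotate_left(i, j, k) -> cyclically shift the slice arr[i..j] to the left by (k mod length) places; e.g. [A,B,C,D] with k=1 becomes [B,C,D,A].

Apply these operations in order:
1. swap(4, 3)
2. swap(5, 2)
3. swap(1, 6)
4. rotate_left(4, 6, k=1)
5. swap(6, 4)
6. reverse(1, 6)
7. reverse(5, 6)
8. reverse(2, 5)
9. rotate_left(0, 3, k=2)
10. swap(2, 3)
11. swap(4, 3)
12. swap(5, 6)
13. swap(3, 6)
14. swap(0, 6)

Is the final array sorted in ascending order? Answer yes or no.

Answer: yes

Derivation:
After 1 (swap(4, 3)): [E, D, C, B, A, F, G]
After 2 (swap(5, 2)): [E, D, F, B, A, C, G]
After 3 (swap(1, 6)): [E, G, F, B, A, C, D]
After 4 (rotate_left(4, 6, k=1)): [E, G, F, B, C, D, A]
After 5 (swap(6, 4)): [E, G, F, B, A, D, C]
After 6 (reverse(1, 6)): [E, C, D, A, B, F, G]
After 7 (reverse(5, 6)): [E, C, D, A, B, G, F]
After 8 (reverse(2, 5)): [E, C, G, B, A, D, F]
After 9 (rotate_left(0, 3, k=2)): [G, B, E, C, A, D, F]
After 10 (swap(2, 3)): [G, B, C, E, A, D, F]
After 11 (swap(4, 3)): [G, B, C, A, E, D, F]
After 12 (swap(5, 6)): [G, B, C, A, E, F, D]
After 13 (swap(3, 6)): [G, B, C, D, E, F, A]
After 14 (swap(0, 6)): [A, B, C, D, E, F, G]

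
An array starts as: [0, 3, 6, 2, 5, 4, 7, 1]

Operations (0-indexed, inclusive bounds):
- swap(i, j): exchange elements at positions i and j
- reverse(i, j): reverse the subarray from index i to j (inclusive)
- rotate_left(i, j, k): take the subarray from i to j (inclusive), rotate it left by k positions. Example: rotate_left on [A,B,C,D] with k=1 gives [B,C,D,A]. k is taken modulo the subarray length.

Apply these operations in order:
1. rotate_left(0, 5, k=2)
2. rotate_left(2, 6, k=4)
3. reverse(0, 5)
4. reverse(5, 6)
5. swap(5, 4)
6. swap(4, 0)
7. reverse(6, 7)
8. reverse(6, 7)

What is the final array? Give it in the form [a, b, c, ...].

After 1 (rotate_left(0, 5, k=2)): [6, 2, 5, 4, 0, 3, 7, 1]
After 2 (rotate_left(2, 6, k=4)): [6, 2, 7, 5, 4, 0, 3, 1]
After 3 (reverse(0, 5)): [0, 4, 5, 7, 2, 6, 3, 1]
After 4 (reverse(5, 6)): [0, 4, 5, 7, 2, 3, 6, 1]
After 5 (swap(5, 4)): [0, 4, 5, 7, 3, 2, 6, 1]
After 6 (swap(4, 0)): [3, 4, 5, 7, 0, 2, 6, 1]
After 7 (reverse(6, 7)): [3, 4, 5, 7, 0, 2, 1, 6]
After 8 (reverse(6, 7)): [3, 4, 5, 7, 0, 2, 6, 1]

Answer: [3, 4, 5, 7, 0, 2, 6, 1]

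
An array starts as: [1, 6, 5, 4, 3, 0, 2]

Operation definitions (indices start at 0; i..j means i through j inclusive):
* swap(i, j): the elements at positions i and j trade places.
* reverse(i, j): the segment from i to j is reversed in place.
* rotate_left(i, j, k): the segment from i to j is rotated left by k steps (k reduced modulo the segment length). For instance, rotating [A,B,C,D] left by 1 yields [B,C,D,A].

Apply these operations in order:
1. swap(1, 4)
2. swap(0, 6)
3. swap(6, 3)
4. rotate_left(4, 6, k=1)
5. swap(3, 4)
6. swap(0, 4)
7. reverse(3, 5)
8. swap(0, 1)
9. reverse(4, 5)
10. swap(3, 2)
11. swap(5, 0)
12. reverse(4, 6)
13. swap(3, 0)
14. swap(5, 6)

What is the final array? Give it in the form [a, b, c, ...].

After 1 (swap(1, 4)): [1, 3, 5, 4, 6, 0, 2]
After 2 (swap(0, 6)): [2, 3, 5, 4, 6, 0, 1]
After 3 (swap(6, 3)): [2, 3, 5, 1, 6, 0, 4]
After 4 (rotate_left(4, 6, k=1)): [2, 3, 5, 1, 0, 4, 6]
After 5 (swap(3, 4)): [2, 3, 5, 0, 1, 4, 6]
After 6 (swap(0, 4)): [1, 3, 5, 0, 2, 4, 6]
After 7 (reverse(3, 5)): [1, 3, 5, 4, 2, 0, 6]
After 8 (swap(0, 1)): [3, 1, 5, 4, 2, 0, 6]
After 9 (reverse(4, 5)): [3, 1, 5, 4, 0, 2, 6]
After 10 (swap(3, 2)): [3, 1, 4, 5, 0, 2, 6]
After 11 (swap(5, 0)): [2, 1, 4, 5, 0, 3, 6]
After 12 (reverse(4, 6)): [2, 1, 4, 5, 6, 3, 0]
After 13 (swap(3, 0)): [5, 1, 4, 2, 6, 3, 0]
After 14 (swap(5, 6)): [5, 1, 4, 2, 6, 0, 3]

Answer: [5, 1, 4, 2, 6, 0, 3]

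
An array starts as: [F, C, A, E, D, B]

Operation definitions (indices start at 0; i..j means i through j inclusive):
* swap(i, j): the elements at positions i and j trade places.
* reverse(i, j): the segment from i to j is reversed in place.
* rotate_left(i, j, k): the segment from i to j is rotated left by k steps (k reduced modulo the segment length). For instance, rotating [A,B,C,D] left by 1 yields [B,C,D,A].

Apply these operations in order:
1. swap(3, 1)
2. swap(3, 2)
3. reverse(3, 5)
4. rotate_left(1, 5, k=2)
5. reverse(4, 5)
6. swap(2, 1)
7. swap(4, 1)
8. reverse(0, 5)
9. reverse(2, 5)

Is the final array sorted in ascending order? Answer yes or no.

Answer: no

Derivation:
After 1 (swap(3, 1)): [F, E, A, C, D, B]
After 2 (swap(3, 2)): [F, E, C, A, D, B]
After 3 (reverse(3, 5)): [F, E, C, B, D, A]
After 4 (rotate_left(1, 5, k=2)): [F, B, D, A, E, C]
After 5 (reverse(4, 5)): [F, B, D, A, C, E]
After 6 (swap(2, 1)): [F, D, B, A, C, E]
After 7 (swap(4, 1)): [F, C, B, A, D, E]
After 8 (reverse(0, 5)): [E, D, A, B, C, F]
After 9 (reverse(2, 5)): [E, D, F, C, B, A]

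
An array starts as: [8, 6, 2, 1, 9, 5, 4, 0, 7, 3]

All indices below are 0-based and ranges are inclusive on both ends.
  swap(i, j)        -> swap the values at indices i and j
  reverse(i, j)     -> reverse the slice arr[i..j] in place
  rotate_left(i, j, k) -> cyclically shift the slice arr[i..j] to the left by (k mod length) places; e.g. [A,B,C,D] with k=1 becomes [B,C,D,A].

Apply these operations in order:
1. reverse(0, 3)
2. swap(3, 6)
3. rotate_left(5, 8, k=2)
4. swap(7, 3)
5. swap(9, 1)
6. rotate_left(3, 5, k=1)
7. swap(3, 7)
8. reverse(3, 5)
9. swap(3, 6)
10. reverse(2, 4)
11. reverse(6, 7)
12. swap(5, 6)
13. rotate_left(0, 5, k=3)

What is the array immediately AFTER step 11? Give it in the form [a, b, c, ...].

Answer: [1, 3, 0, 7, 6, 4, 9, 5, 8, 2]

Derivation:
After 1 (reverse(0, 3)): [1, 2, 6, 8, 9, 5, 4, 0, 7, 3]
After 2 (swap(3, 6)): [1, 2, 6, 4, 9, 5, 8, 0, 7, 3]
After 3 (rotate_left(5, 8, k=2)): [1, 2, 6, 4, 9, 0, 7, 5, 8, 3]
After 4 (swap(7, 3)): [1, 2, 6, 5, 9, 0, 7, 4, 8, 3]
After 5 (swap(9, 1)): [1, 3, 6, 5, 9, 0, 7, 4, 8, 2]
After 6 (rotate_left(3, 5, k=1)): [1, 3, 6, 9, 0, 5, 7, 4, 8, 2]
After 7 (swap(3, 7)): [1, 3, 6, 4, 0, 5, 7, 9, 8, 2]
After 8 (reverse(3, 5)): [1, 3, 6, 5, 0, 4, 7, 9, 8, 2]
After 9 (swap(3, 6)): [1, 3, 6, 7, 0, 4, 5, 9, 8, 2]
After 10 (reverse(2, 4)): [1, 3, 0, 7, 6, 4, 5, 9, 8, 2]
After 11 (reverse(6, 7)): [1, 3, 0, 7, 6, 4, 9, 5, 8, 2]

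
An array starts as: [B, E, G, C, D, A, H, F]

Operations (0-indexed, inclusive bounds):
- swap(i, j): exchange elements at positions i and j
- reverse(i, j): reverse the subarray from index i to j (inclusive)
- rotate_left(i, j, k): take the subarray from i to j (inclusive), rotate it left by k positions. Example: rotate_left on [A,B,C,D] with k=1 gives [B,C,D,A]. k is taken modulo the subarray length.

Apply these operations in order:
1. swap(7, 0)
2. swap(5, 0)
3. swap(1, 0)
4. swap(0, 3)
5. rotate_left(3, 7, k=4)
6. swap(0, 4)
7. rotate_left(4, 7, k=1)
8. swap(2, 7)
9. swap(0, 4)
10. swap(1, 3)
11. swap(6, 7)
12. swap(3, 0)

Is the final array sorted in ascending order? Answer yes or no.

After 1 (swap(7, 0)): [F, E, G, C, D, A, H, B]
After 2 (swap(5, 0)): [A, E, G, C, D, F, H, B]
After 3 (swap(1, 0)): [E, A, G, C, D, F, H, B]
After 4 (swap(0, 3)): [C, A, G, E, D, F, H, B]
After 5 (rotate_left(3, 7, k=4)): [C, A, G, B, E, D, F, H]
After 6 (swap(0, 4)): [E, A, G, B, C, D, F, H]
After 7 (rotate_left(4, 7, k=1)): [E, A, G, B, D, F, H, C]
After 8 (swap(2, 7)): [E, A, C, B, D, F, H, G]
After 9 (swap(0, 4)): [D, A, C, B, E, F, H, G]
After 10 (swap(1, 3)): [D, B, C, A, E, F, H, G]
After 11 (swap(6, 7)): [D, B, C, A, E, F, G, H]
After 12 (swap(3, 0)): [A, B, C, D, E, F, G, H]

Answer: yes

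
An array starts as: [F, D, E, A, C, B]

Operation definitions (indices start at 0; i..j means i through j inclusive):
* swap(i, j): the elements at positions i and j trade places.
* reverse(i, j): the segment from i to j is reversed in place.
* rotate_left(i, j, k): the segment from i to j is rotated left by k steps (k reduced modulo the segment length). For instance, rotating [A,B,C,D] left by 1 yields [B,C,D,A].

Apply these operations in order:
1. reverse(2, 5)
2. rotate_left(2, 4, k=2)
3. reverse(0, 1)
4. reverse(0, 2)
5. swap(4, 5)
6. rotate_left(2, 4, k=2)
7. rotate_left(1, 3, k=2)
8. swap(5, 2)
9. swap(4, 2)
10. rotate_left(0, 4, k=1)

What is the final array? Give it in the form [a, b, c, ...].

After 1 (reverse(2, 5)): [F, D, B, C, A, E]
After 2 (rotate_left(2, 4, k=2)): [F, D, A, B, C, E]
After 3 (reverse(0, 1)): [D, F, A, B, C, E]
After 4 (reverse(0, 2)): [A, F, D, B, C, E]
After 5 (swap(4, 5)): [A, F, D, B, E, C]
After 6 (rotate_left(2, 4, k=2)): [A, F, E, D, B, C]
After 7 (rotate_left(1, 3, k=2)): [A, D, F, E, B, C]
After 8 (swap(5, 2)): [A, D, C, E, B, F]
After 9 (swap(4, 2)): [A, D, B, E, C, F]
After 10 (rotate_left(0, 4, k=1)): [D, B, E, C, A, F]

Answer: [D, B, E, C, A, F]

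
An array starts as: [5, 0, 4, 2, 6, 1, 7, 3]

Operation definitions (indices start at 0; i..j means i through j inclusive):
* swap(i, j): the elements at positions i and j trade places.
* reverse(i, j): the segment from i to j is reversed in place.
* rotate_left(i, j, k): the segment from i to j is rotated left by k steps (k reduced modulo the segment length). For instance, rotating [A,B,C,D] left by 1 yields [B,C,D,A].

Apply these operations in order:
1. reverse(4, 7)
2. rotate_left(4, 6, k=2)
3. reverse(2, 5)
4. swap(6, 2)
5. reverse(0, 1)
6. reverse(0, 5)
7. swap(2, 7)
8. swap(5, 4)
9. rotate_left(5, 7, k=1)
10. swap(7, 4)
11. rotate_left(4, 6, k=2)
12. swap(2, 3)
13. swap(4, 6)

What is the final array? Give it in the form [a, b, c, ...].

Answer: [4, 2, 7, 6, 3, 5, 1, 0]

Derivation:
After 1 (reverse(4, 7)): [5, 0, 4, 2, 3, 7, 1, 6]
After 2 (rotate_left(4, 6, k=2)): [5, 0, 4, 2, 1, 3, 7, 6]
After 3 (reverse(2, 5)): [5, 0, 3, 1, 2, 4, 7, 6]
After 4 (swap(6, 2)): [5, 0, 7, 1, 2, 4, 3, 6]
After 5 (reverse(0, 1)): [0, 5, 7, 1, 2, 4, 3, 6]
After 6 (reverse(0, 5)): [4, 2, 1, 7, 5, 0, 3, 6]
After 7 (swap(2, 7)): [4, 2, 6, 7, 5, 0, 3, 1]
After 8 (swap(5, 4)): [4, 2, 6, 7, 0, 5, 3, 1]
After 9 (rotate_left(5, 7, k=1)): [4, 2, 6, 7, 0, 3, 1, 5]
After 10 (swap(7, 4)): [4, 2, 6, 7, 5, 3, 1, 0]
After 11 (rotate_left(4, 6, k=2)): [4, 2, 6, 7, 1, 5, 3, 0]
After 12 (swap(2, 3)): [4, 2, 7, 6, 1, 5, 3, 0]
After 13 (swap(4, 6)): [4, 2, 7, 6, 3, 5, 1, 0]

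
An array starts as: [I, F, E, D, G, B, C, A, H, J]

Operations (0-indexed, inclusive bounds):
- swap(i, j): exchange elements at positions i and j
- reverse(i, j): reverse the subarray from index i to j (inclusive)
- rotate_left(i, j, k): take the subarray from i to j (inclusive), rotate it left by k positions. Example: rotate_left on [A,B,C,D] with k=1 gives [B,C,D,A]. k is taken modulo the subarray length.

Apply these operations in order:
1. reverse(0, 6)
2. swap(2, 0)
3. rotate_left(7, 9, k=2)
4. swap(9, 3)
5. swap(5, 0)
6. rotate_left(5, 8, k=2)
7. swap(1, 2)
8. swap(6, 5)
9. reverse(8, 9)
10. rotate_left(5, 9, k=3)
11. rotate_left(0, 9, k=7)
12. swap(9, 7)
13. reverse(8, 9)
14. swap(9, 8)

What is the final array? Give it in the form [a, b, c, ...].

Answer: [A, J, G, F, C, B, H, I, D, E]

Derivation:
After 1 (reverse(0, 6)): [C, B, G, D, E, F, I, A, H, J]
After 2 (swap(2, 0)): [G, B, C, D, E, F, I, A, H, J]
After 3 (rotate_left(7, 9, k=2)): [G, B, C, D, E, F, I, J, A, H]
After 4 (swap(9, 3)): [G, B, C, H, E, F, I, J, A, D]
After 5 (swap(5, 0)): [F, B, C, H, E, G, I, J, A, D]
After 6 (rotate_left(5, 8, k=2)): [F, B, C, H, E, J, A, G, I, D]
After 7 (swap(1, 2)): [F, C, B, H, E, J, A, G, I, D]
After 8 (swap(6, 5)): [F, C, B, H, E, A, J, G, I, D]
After 9 (reverse(8, 9)): [F, C, B, H, E, A, J, G, D, I]
After 10 (rotate_left(5, 9, k=3)): [F, C, B, H, E, D, I, A, J, G]
After 11 (rotate_left(0, 9, k=7)): [A, J, G, F, C, B, H, E, D, I]
After 12 (swap(9, 7)): [A, J, G, F, C, B, H, I, D, E]
After 13 (reverse(8, 9)): [A, J, G, F, C, B, H, I, E, D]
After 14 (swap(9, 8)): [A, J, G, F, C, B, H, I, D, E]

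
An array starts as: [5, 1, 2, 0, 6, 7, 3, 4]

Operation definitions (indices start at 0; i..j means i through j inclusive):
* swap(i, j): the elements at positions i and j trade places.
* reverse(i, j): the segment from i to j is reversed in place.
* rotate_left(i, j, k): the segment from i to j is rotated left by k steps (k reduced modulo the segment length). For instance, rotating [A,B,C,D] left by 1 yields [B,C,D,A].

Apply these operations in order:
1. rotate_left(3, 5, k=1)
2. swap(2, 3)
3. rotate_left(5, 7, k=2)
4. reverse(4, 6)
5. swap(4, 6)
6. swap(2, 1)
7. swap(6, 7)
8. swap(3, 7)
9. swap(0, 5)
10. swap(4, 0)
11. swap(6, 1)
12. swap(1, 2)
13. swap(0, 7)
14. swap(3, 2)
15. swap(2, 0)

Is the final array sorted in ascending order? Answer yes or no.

After 1 (rotate_left(3, 5, k=1)): [5, 1, 2, 6, 7, 0, 3, 4]
After 2 (swap(2, 3)): [5, 1, 6, 2, 7, 0, 3, 4]
After 3 (rotate_left(5, 7, k=2)): [5, 1, 6, 2, 7, 4, 0, 3]
After 4 (reverse(4, 6)): [5, 1, 6, 2, 0, 4, 7, 3]
After 5 (swap(4, 6)): [5, 1, 6, 2, 7, 4, 0, 3]
After 6 (swap(2, 1)): [5, 6, 1, 2, 7, 4, 0, 3]
After 7 (swap(6, 7)): [5, 6, 1, 2, 7, 4, 3, 0]
After 8 (swap(3, 7)): [5, 6, 1, 0, 7, 4, 3, 2]
After 9 (swap(0, 5)): [4, 6, 1, 0, 7, 5, 3, 2]
After 10 (swap(4, 0)): [7, 6, 1, 0, 4, 5, 3, 2]
After 11 (swap(6, 1)): [7, 3, 1, 0, 4, 5, 6, 2]
After 12 (swap(1, 2)): [7, 1, 3, 0, 4, 5, 6, 2]
After 13 (swap(0, 7)): [2, 1, 3, 0, 4, 5, 6, 7]
After 14 (swap(3, 2)): [2, 1, 0, 3, 4, 5, 6, 7]
After 15 (swap(2, 0)): [0, 1, 2, 3, 4, 5, 6, 7]

Answer: yes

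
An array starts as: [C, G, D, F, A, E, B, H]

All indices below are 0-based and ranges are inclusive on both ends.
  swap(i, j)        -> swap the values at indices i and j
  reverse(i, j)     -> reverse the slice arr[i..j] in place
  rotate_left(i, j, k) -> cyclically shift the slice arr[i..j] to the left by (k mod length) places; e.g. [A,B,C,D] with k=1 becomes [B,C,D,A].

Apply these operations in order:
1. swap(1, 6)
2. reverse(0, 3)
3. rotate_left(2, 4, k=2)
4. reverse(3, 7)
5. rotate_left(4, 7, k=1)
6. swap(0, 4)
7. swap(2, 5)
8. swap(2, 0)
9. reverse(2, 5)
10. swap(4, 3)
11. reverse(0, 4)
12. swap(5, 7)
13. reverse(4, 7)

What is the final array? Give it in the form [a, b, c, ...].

Answer: [F, H, A, D, E, B, G, C]

Derivation:
After 1 (swap(1, 6)): [C, B, D, F, A, E, G, H]
After 2 (reverse(0, 3)): [F, D, B, C, A, E, G, H]
After 3 (rotate_left(2, 4, k=2)): [F, D, A, B, C, E, G, H]
After 4 (reverse(3, 7)): [F, D, A, H, G, E, C, B]
After 5 (rotate_left(4, 7, k=1)): [F, D, A, H, E, C, B, G]
After 6 (swap(0, 4)): [E, D, A, H, F, C, B, G]
After 7 (swap(2, 5)): [E, D, C, H, F, A, B, G]
After 8 (swap(2, 0)): [C, D, E, H, F, A, B, G]
After 9 (reverse(2, 5)): [C, D, A, F, H, E, B, G]
After 10 (swap(4, 3)): [C, D, A, H, F, E, B, G]
After 11 (reverse(0, 4)): [F, H, A, D, C, E, B, G]
After 12 (swap(5, 7)): [F, H, A, D, C, G, B, E]
After 13 (reverse(4, 7)): [F, H, A, D, E, B, G, C]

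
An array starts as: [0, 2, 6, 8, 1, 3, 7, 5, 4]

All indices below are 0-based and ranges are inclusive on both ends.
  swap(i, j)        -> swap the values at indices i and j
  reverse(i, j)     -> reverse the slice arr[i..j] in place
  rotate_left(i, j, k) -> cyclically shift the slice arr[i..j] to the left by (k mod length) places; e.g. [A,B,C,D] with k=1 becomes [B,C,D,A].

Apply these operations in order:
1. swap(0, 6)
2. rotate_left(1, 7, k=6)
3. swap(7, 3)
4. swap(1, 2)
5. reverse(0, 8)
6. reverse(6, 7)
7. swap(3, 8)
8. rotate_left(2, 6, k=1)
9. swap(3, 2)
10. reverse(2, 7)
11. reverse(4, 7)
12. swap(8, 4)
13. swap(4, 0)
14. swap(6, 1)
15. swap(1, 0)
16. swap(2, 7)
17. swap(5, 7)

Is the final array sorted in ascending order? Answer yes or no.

Answer: yes

Derivation:
After 1 (swap(0, 6)): [7, 2, 6, 8, 1, 3, 0, 5, 4]
After 2 (rotate_left(1, 7, k=6)): [7, 5, 2, 6, 8, 1, 3, 0, 4]
After 3 (swap(7, 3)): [7, 5, 2, 0, 8, 1, 3, 6, 4]
After 4 (swap(1, 2)): [7, 2, 5, 0, 8, 1, 3, 6, 4]
After 5 (reverse(0, 8)): [4, 6, 3, 1, 8, 0, 5, 2, 7]
After 6 (reverse(6, 7)): [4, 6, 3, 1, 8, 0, 2, 5, 7]
After 7 (swap(3, 8)): [4, 6, 3, 7, 8, 0, 2, 5, 1]
After 8 (rotate_left(2, 6, k=1)): [4, 6, 7, 8, 0, 2, 3, 5, 1]
After 9 (swap(3, 2)): [4, 6, 8, 7, 0, 2, 3, 5, 1]
After 10 (reverse(2, 7)): [4, 6, 5, 3, 2, 0, 7, 8, 1]
After 11 (reverse(4, 7)): [4, 6, 5, 3, 8, 7, 0, 2, 1]
After 12 (swap(8, 4)): [4, 6, 5, 3, 1, 7, 0, 2, 8]
After 13 (swap(4, 0)): [1, 6, 5, 3, 4, 7, 0, 2, 8]
After 14 (swap(6, 1)): [1, 0, 5, 3, 4, 7, 6, 2, 8]
After 15 (swap(1, 0)): [0, 1, 5, 3, 4, 7, 6, 2, 8]
After 16 (swap(2, 7)): [0, 1, 2, 3, 4, 7, 6, 5, 8]
After 17 (swap(5, 7)): [0, 1, 2, 3, 4, 5, 6, 7, 8]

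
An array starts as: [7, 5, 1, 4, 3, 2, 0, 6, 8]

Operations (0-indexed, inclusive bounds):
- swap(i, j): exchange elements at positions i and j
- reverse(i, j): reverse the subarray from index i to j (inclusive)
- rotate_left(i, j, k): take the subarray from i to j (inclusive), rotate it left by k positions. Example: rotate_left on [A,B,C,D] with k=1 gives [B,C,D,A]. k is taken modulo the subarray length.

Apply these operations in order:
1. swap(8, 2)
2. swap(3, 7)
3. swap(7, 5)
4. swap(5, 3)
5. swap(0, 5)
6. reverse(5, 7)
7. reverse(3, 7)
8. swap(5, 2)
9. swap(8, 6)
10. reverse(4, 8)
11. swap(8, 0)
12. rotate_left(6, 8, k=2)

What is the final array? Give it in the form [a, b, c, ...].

Answer: [0, 5, 2, 7, 3, 4, 6, 1, 8]

Derivation:
After 1 (swap(8, 2)): [7, 5, 8, 4, 3, 2, 0, 6, 1]
After 2 (swap(3, 7)): [7, 5, 8, 6, 3, 2, 0, 4, 1]
After 3 (swap(7, 5)): [7, 5, 8, 6, 3, 4, 0, 2, 1]
After 4 (swap(5, 3)): [7, 5, 8, 4, 3, 6, 0, 2, 1]
After 5 (swap(0, 5)): [6, 5, 8, 4, 3, 7, 0, 2, 1]
After 6 (reverse(5, 7)): [6, 5, 8, 4, 3, 2, 0, 7, 1]
After 7 (reverse(3, 7)): [6, 5, 8, 7, 0, 2, 3, 4, 1]
After 8 (swap(5, 2)): [6, 5, 2, 7, 0, 8, 3, 4, 1]
After 9 (swap(8, 6)): [6, 5, 2, 7, 0, 8, 1, 4, 3]
After 10 (reverse(4, 8)): [6, 5, 2, 7, 3, 4, 1, 8, 0]
After 11 (swap(8, 0)): [0, 5, 2, 7, 3, 4, 1, 8, 6]
After 12 (rotate_left(6, 8, k=2)): [0, 5, 2, 7, 3, 4, 6, 1, 8]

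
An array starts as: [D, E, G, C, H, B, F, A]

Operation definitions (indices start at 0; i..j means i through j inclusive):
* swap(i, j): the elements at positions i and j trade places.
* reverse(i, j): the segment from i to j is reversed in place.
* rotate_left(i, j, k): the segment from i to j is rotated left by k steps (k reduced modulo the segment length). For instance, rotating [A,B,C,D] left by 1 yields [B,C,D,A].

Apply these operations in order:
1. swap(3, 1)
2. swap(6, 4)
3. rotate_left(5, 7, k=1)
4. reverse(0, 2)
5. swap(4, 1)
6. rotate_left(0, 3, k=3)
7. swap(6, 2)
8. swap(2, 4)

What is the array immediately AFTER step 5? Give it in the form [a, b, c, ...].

After 1 (swap(3, 1)): [D, C, G, E, H, B, F, A]
After 2 (swap(6, 4)): [D, C, G, E, F, B, H, A]
After 3 (rotate_left(5, 7, k=1)): [D, C, G, E, F, H, A, B]
After 4 (reverse(0, 2)): [G, C, D, E, F, H, A, B]
After 5 (swap(4, 1)): [G, F, D, E, C, H, A, B]

Answer: [G, F, D, E, C, H, A, B]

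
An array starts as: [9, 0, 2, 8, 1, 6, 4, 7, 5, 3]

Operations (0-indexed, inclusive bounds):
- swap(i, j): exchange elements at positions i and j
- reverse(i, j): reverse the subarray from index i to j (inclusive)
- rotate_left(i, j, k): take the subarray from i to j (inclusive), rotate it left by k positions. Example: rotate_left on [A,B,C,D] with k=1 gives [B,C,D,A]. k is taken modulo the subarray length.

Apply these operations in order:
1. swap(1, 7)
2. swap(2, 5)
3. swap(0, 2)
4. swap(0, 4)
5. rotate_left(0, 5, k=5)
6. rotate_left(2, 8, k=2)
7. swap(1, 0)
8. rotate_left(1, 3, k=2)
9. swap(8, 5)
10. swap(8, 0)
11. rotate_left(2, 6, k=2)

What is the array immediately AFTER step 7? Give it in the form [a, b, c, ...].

Answer: [1, 2, 8, 6, 4, 0, 5, 7, 9, 3]

Derivation:
After 1 (swap(1, 7)): [9, 7, 2, 8, 1, 6, 4, 0, 5, 3]
After 2 (swap(2, 5)): [9, 7, 6, 8, 1, 2, 4, 0, 5, 3]
After 3 (swap(0, 2)): [6, 7, 9, 8, 1, 2, 4, 0, 5, 3]
After 4 (swap(0, 4)): [1, 7, 9, 8, 6, 2, 4, 0, 5, 3]
After 5 (rotate_left(0, 5, k=5)): [2, 1, 7, 9, 8, 6, 4, 0, 5, 3]
After 6 (rotate_left(2, 8, k=2)): [2, 1, 8, 6, 4, 0, 5, 7, 9, 3]
After 7 (swap(1, 0)): [1, 2, 8, 6, 4, 0, 5, 7, 9, 3]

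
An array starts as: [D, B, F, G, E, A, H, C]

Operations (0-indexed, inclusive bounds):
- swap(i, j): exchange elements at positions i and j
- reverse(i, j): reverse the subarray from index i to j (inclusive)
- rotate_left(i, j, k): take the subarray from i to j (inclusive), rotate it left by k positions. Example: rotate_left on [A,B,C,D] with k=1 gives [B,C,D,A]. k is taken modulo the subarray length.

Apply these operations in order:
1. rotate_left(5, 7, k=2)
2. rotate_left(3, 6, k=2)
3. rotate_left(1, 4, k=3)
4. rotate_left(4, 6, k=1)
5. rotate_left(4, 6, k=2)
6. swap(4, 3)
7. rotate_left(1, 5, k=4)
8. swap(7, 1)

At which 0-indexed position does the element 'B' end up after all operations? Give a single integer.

Answer: 3

Derivation:
After 1 (rotate_left(5, 7, k=2)): [D, B, F, G, E, C, A, H]
After 2 (rotate_left(3, 6, k=2)): [D, B, F, C, A, G, E, H]
After 3 (rotate_left(1, 4, k=3)): [D, A, B, F, C, G, E, H]
After 4 (rotate_left(4, 6, k=1)): [D, A, B, F, G, E, C, H]
After 5 (rotate_left(4, 6, k=2)): [D, A, B, F, C, G, E, H]
After 6 (swap(4, 3)): [D, A, B, C, F, G, E, H]
After 7 (rotate_left(1, 5, k=4)): [D, G, A, B, C, F, E, H]
After 8 (swap(7, 1)): [D, H, A, B, C, F, E, G]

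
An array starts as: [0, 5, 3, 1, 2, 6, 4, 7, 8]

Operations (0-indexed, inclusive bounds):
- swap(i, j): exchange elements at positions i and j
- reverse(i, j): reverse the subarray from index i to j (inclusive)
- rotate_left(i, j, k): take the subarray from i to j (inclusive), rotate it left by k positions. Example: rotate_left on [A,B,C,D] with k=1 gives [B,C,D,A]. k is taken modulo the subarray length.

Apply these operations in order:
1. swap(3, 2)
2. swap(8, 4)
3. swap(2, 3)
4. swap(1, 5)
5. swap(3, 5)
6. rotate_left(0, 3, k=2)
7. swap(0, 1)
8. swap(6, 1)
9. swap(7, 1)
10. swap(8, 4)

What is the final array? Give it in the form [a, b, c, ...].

After 1 (swap(3, 2)): [0, 5, 1, 3, 2, 6, 4, 7, 8]
After 2 (swap(8, 4)): [0, 5, 1, 3, 8, 6, 4, 7, 2]
After 3 (swap(2, 3)): [0, 5, 3, 1, 8, 6, 4, 7, 2]
After 4 (swap(1, 5)): [0, 6, 3, 1, 8, 5, 4, 7, 2]
After 5 (swap(3, 5)): [0, 6, 3, 5, 8, 1, 4, 7, 2]
After 6 (rotate_left(0, 3, k=2)): [3, 5, 0, 6, 8, 1, 4, 7, 2]
After 7 (swap(0, 1)): [5, 3, 0, 6, 8, 1, 4, 7, 2]
After 8 (swap(6, 1)): [5, 4, 0, 6, 8, 1, 3, 7, 2]
After 9 (swap(7, 1)): [5, 7, 0, 6, 8, 1, 3, 4, 2]
After 10 (swap(8, 4)): [5, 7, 0, 6, 2, 1, 3, 4, 8]

Answer: [5, 7, 0, 6, 2, 1, 3, 4, 8]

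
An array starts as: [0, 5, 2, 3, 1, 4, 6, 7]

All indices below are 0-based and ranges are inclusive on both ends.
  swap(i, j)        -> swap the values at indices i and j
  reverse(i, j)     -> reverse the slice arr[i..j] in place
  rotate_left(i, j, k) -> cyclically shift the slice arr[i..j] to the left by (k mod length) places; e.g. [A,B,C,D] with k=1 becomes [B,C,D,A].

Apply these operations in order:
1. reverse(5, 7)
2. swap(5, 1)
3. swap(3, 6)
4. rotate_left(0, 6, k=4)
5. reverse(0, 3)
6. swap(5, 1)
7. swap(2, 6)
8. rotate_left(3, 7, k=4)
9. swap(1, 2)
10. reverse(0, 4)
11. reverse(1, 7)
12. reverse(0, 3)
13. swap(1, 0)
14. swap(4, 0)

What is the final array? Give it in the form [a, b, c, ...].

Answer: [0, 7, 5, 1, 3, 6, 2, 4]

Derivation:
After 1 (reverse(5, 7)): [0, 5, 2, 3, 1, 7, 6, 4]
After 2 (swap(5, 1)): [0, 7, 2, 3, 1, 5, 6, 4]
After 3 (swap(3, 6)): [0, 7, 2, 6, 1, 5, 3, 4]
After 4 (rotate_left(0, 6, k=4)): [1, 5, 3, 0, 7, 2, 6, 4]
After 5 (reverse(0, 3)): [0, 3, 5, 1, 7, 2, 6, 4]
After 6 (swap(5, 1)): [0, 2, 5, 1, 7, 3, 6, 4]
After 7 (swap(2, 6)): [0, 2, 6, 1, 7, 3, 5, 4]
After 8 (rotate_left(3, 7, k=4)): [0, 2, 6, 4, 1, 7, 3, 5]
After 9 (swap(1, 2)): [0, 6, 2, 4, 1, 7, 3, 5]
After 10 (reverse(0, 4)): [1, 4, 2, 6, 0, 7, 3, 5]
After 11 (reverse(1, 7)): [1, 5, 3, 7, 0, 6, 2, 4]
After 12 (reverse(0, 3)): [7, 3, 5, 1, 0, 6, 2, 4]
After 13 (swap(1, 0)): [3, 7, 5, 1, 0, 6, 2, 4]
After 14 (swap(4, 0)): [0, 7, 5, 1, 3, 6, 2, 4]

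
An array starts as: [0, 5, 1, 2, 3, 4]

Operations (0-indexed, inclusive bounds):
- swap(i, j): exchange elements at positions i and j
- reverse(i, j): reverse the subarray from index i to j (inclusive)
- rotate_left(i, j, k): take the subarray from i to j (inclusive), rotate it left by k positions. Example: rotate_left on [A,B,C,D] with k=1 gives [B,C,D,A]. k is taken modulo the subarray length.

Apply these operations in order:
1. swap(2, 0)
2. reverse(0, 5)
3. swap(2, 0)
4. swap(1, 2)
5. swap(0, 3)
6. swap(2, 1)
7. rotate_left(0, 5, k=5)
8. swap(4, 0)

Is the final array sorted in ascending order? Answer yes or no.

After 1 (swap(2, 0)): [1, 5, 0, 2, 3, 4]
After 2 (reverse(0, 5)): [4, 3, 2, 0, 5, 1]
After 3 (swap(2, 0)): [2, 3, 4, 0, 5, 1]
After 4 (swap(1, 2)): [2, 4, 3, 0, 5, 1]
After 5 (swap(0, 3)): [0, 4, 3, 2, 5, 1]
After 6 (swap(2, 1)): [0, 3, 4, 2, 5, 1]
After 7 (rotate_left(0, 5, k=5)): [1, 0, 3, 4, 2, 5]
After 8 (swap(4, 0)): [2, 0, 3, 4, 1, 5]

Answer: no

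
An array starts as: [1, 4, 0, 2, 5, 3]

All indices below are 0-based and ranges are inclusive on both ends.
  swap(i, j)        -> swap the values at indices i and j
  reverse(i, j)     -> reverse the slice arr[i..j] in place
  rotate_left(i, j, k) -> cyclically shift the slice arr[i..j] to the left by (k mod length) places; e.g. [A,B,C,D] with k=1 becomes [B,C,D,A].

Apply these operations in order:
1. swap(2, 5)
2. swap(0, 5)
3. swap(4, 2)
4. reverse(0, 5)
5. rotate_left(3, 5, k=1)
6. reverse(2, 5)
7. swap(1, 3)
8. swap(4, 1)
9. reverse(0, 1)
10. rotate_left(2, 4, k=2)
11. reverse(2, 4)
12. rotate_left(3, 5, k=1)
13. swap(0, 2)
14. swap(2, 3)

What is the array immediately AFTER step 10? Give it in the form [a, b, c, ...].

Answer: [4, 1, 0, 5, 3, 2]

Derivation:
After 1 (swap(2, 5)): [1, 4, 3, 2, 5, 0]
After 2 (swap(0, 5)): [0, 4, 3, 2, 5, 1]
After 3 (swap(4, 2)): [0, 4, 5, 2, 3, 1]
After 4 (reverse(0, 5)): [1, 3, 2, 5, 4, 0]
After 5 (rotate_left(3, 5, k=1)): [1, 3, 2, 4, 0, 5]
After 6 (reverse(2, 5)): [1, 3, 5, 0, 4, 2]
After 7 (swap(1, 3)): [1, 0, 5, 3, 4, 2]
After 8 (swap(4, 1)): [1, 4, 5, 3, 0, 2]
After 9 (reverse(0, 1)): [4, 1, 5, 3, 0, 2]
After 10 (rotate_left(2, 4, k=2)): [4, 1, 0, 5, 3, 2]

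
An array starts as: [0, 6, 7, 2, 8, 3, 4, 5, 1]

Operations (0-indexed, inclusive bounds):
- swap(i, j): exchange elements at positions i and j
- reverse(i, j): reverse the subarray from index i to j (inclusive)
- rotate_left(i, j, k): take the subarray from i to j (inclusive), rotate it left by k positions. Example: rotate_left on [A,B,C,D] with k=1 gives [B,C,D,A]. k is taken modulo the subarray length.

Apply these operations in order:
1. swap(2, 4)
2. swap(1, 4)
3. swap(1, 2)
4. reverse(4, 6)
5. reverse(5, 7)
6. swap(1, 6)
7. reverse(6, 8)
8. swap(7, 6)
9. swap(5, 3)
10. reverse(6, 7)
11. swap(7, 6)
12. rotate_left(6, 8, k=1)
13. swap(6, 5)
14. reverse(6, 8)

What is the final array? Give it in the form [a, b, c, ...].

Answer: [0, 6, 7, 5, 4, 1, 3, 8, 2]

Derivation:
After 1 (swap(2, 4)): [0, 6, 8, 2, 7, 3, 4, 5, 1]
After 2 (swap(1, 4)): [0, 7, 8, 2, 6, 3, 4, 5, 1]
After 3 (swap(1, 2)): [0, 8, 7, 2, 6, 3, 4, 5, 1]
After 4 (reverse(4, 6)): [0, 8, 7, 2, 4, 3, 6, 5, 1]
After 5 (reverse(5, 7)): [0, 8, 7, 2, 4, 5, 6, 3, 1]
After 6 (swap(1, 6)): [0, 6, 7, 2, 4, 5, 8, 3, 1]
After 7 (reverse(6, 8)): [0, 6, 7, 2, 4, 5, 1, 3, 8]
After 8 (swap(7, 6)): [0, 6, 7, 2, 4, 5, 3, 1, 8]
After 9 (swap(5, 3)): [0, 6, 7, 5, 4, 2, 3, 1, 8]
After 10 (reverse(6, 7)): [0, 6, 7, 5, 4, 2, 1, 3, 8]
After 11 (swap(7, 6)): [0, 6, 7, 5, 4, 2, 3, 1, 8]
After 12 (rotate_left(6, 8, k=1)): [0, 6, 7, 5, 4, 2, 1, 8, 3]
After 13 (swap(6, 5)): [0, 6, 7, 5, 4, 1, 2, 8, 3]
After 14 (reverse(6, 8)): [0, 6, 7, 5, 4, 1, 3, 8, 2]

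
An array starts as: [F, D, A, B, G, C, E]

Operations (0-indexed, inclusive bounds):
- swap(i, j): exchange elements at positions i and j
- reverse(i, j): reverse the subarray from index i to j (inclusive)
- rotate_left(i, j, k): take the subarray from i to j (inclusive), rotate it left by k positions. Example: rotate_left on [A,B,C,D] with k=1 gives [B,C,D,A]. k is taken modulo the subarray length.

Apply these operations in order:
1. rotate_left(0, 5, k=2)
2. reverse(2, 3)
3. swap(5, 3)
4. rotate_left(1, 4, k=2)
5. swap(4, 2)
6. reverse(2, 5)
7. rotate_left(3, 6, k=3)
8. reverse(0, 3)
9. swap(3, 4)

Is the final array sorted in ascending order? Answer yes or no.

Answer: no

Derivation:
After 1 (rotate_left(0, 5, k=2)): [A, B, G, C, F, D, E]
After 2 (reverse(2, 3)): [A, B, C, G, F, D, E]
After 3 (swap(5, 3)): [A, B, C, D, F, G, E]
After 4 (rotate_left(1, 4, k=2)): [A, D, F, B, C, G, E]
After 5 (swap(4, 2)): [A, D, C, B, F, G, E]
After 6 (reverse(2, 5)): [A, D, G, F, B, C, E]
After 7 (rotate_left(3, 6, k=3)): [A, D, G, E, F, B, C]
After 8 (reverse(0, 3)): [E, G, D, A, F, B, C]
After 9 (swap(3, 4)): [E, G, D, F, A, B, C]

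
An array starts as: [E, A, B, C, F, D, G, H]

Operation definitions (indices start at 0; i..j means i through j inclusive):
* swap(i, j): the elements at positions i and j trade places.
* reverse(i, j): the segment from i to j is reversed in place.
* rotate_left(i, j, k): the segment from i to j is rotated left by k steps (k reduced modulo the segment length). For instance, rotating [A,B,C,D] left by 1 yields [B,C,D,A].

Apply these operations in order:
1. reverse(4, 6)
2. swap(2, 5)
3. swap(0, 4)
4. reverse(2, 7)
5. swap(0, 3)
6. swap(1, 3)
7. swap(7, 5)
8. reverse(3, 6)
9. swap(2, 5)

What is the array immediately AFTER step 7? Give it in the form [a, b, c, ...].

Answer: [F, G, H, A, B, D, C, E]

Derivation:
After 1 (reverse(4, 6)): [E, A, B, C, G, D, F, H]
After 2 (swap(2, 5)): [E, A, D, C, G, B, F, H]
After 3 (swap(0, 4)): [G, A, D, C, E, B, F, H]
After 4 (reverse(2, 7)): [G, A, H, F, B, E, C, D]
After 5 (swap(0, 3)): [F, A, H, G, B, E, C, D]
After 6 (swap(1, 3)): [F, G, H, A, B, E, C, D]
After 7 (swap(7, 5)): [F, G, H, A, B, D, C, E]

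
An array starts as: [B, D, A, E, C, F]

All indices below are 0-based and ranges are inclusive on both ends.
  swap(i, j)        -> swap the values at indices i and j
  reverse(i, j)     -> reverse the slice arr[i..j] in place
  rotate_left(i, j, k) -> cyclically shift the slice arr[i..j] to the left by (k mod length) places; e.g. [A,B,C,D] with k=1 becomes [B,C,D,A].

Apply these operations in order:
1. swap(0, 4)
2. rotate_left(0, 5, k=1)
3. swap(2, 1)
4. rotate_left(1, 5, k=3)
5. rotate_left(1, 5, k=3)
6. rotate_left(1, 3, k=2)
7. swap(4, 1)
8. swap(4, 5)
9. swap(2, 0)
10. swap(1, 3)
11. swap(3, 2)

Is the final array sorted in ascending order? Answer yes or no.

After 1 (swap(0, 4)): [C, D, A, E, B, F]
After 2 (rotate_left(0, 5, k=1)): [D, A, E, B, F, C]
After 3 (swap(2, 1)): [D, E, A, B, F, C]
After 4 (rotate_left(1, 5, k=3)): [D, F, C, E, A, B]
After 5 (rotate_left(1, 5, k=3)): [D, A, B, F, C, E]
After 6 (rotate_left(1, 3, k=2)): [D, F, A, B, C, E]
After 7 (swap(4, 1)): [D, C, A, B, F, E]
After 8 (swap(4, 5)): [D, C, A, B, E, F]
After 9 (swap(2, 0)): [A, C, D, B, E, F]
After 10 (swap(1, 3)): [A, B, D, C, E, F]
After 11 (swap(3, 2)): [A, B, C, D, E, F]

Answer: yes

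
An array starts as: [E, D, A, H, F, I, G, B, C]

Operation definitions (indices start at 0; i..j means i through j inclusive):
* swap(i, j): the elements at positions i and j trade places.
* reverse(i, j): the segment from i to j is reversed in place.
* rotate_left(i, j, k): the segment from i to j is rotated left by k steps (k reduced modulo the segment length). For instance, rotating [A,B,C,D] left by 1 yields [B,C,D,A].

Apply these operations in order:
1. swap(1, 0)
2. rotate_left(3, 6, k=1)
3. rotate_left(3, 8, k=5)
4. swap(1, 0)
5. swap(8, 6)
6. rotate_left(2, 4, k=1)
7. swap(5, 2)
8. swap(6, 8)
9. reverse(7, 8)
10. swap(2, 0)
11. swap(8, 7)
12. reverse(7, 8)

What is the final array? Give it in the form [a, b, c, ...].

Answer: [I, D, E, F, A, C, G, B, H]

Derivation:
After 1 (swap(1, 0)): [D, E, A, H, F, I, G, B, C]
After 2 (rotate_left(3, 6, k=1)): [D, E, A, F, I, G, H, B, C]
After 3 (rotate_left(3, 8, k=5)): [D, E, A, C, F, I, G, H, B]
After 4 (swap(1, 0)): [E, D, A, C, F, I, G, H, B]
After 5 (swap(8, 6)): [E, D, A, C, F, I, B, H, G]
After 6 (rotate_left(2, 4, k=1)): [E, D, C, F, A, I, B, H, G]
After 7 (swap(5, 2)): [E, D, I, F, A, C, B, H, G]
After 8 (swap(6, 8)): [E, D, I, F, A, C, G, H, B]
After 9 (reverse(7, 8)): [E, D, I, F, A, C, G, B, H]
After 10 (swap(2, 0)): [I, D, E, F, A, C, G, B, H]
After 11 (swap(8, 7)): [I, D, E, F, A, C, G, H, B]
After 12 (reverse(7, 8)): [I, D, E, F, A, C, G, B, H]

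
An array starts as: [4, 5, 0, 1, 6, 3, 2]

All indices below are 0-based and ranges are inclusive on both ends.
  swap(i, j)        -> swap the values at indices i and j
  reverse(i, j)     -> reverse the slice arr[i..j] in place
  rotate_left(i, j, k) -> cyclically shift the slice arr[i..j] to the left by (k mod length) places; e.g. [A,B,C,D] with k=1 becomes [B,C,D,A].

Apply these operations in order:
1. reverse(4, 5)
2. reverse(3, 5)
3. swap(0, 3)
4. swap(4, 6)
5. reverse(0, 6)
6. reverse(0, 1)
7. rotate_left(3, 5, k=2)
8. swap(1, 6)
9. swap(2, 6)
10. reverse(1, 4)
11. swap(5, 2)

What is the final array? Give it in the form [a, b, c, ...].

Answer: [1, 4, 0, 3, 6, 5, 2]

Derivation:
After 1 (reverse(4, 5)): [4, 5, 0, 1, 3, 6, 2]
After 2 (reverse(3, 5)): [4, 5, 0, 6, 3, 1, 2]
After 3 (swap(0, 3)): [6, 5, 0, 4, 3, 1, 2]
After 4 (swap(4, 6)): [6, 5, 0, 4, 2, 1, 3]
After 5 (reverse(0, 6)): [3, 1, 2, 4, 0, 5, 6]
After 6 (reverse(0, 1)): [1, 3, 2, 4, 0, 5, 6]
After 7 (rotate_left(3, 5, k=2)): [1, 3, 2, 5, 4, 0, 6]
After 8 (swap(1, 6)): [1, 6, 2, 5, 4, 0, 3]
After 9 (swap(2, 6)): [1, 6, 3, 5, 4, 0, 2]
After 10 (reverse(1, 4)): [1, 4, 5, 3, 6, 0, 2]
After 11 (swap(5, 2)): [1, 4, 0, 3, 6, 5, 2]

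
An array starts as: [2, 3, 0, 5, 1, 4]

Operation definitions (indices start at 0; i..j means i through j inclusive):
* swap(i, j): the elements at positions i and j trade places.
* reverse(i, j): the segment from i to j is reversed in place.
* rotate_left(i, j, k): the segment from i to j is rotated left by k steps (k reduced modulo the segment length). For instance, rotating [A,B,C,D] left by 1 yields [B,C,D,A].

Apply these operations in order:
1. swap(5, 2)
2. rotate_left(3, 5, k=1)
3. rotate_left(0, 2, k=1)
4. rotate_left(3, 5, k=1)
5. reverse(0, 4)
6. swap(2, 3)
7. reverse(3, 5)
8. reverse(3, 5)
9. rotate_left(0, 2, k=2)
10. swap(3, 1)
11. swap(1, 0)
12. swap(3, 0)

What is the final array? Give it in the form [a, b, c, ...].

After 1 (swap(5, 2)): [2, 3, 4, 5, 1, 0]
After 2 (rotate_left(3, 5, k=1)): [2, 3, 4, 1, 0, 5]
After 3 (rotate_left(0, 2, k=1)): [3, 4, 2, 1, 0, 5]
After 4 (rotate_left(3, 5, k=1)): [3, 4, 2, 0, 5, 1]
After 5 (reverse(0, 4)): [5, 0, 2, 4, 3, 1]
After 6 (swap(2, 3)): [5, 0, 4, 2, 3, 1]
After 7 (reverse(3, 5)): [5, 0, 4, 1, 3, 2]
After 8 (reverse(3, 5)): [5, 0, 4, 2, 3, 1]
After 9 (rotate_left(0, 2, k=2)): [4, 5, 0, 2, 3, 1]
After 10 (swap(3, 1)): [4, 2, 0, 5, 3, 1]
After 11 (swap(1, 0)): [2, 4, 0, 5, 3, 1]
After 12 (swap(3, 0)): [5, 4, 0, 2, 3, 1]

Answer: [5, 4, 0, 2, 3, 1]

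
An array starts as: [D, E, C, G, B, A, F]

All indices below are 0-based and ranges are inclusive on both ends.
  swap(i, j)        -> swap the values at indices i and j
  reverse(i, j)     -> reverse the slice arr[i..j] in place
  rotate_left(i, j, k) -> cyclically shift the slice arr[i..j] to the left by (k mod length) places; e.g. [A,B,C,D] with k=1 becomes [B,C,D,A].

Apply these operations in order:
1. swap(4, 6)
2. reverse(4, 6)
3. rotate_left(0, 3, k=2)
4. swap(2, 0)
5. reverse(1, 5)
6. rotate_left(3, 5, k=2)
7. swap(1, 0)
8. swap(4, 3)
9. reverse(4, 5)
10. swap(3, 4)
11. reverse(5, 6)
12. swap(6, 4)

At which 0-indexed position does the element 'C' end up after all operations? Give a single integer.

Answer: 3

Derivation:
After 1 (swap(4, 6)): [D, E, C, G, F, A, B]
After 2 (reverse(4, 6)): [D, E, C, G, B, A, F]
After 3 (rotate_left(0, 3, k=2)): [C, G, D, E, B, A, F]
After 4 (swap(2, 0)): [D, G, C, E, B, A, F]
After 5 (reverse(1, 5)): [D, A, B, E, C, G, F]
After 6 (rotate_left(3, 5, k=2)): [D, A, B, G, E, C, F]
After 7 (swap(1, 0)): [A, D, B, G, E, C, F]
After 8 (swap(4, 3)): [A, D, B, E, G, C, F]
After 9 (reverse(4, 5)): [A, D, B, E, C, G, F]
After 10 (swap(3, 4)): [A, D, B, C, E, G, F]
After 11 (reverse(5, 6)): [A, D, B, C, E, F, G]
After 12 (swap(6, 4)): [A, D, B, C, G, F, E]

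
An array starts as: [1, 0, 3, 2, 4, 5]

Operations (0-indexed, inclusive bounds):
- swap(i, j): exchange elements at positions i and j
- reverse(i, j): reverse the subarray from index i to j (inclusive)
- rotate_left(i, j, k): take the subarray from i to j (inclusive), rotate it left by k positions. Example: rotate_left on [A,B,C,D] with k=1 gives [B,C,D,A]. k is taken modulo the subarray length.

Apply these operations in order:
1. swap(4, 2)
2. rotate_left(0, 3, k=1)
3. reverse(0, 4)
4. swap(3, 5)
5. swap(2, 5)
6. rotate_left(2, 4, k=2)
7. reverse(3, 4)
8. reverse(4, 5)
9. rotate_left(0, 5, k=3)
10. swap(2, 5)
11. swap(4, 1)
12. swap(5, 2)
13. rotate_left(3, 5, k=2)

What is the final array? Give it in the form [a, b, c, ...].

Answer: [5, 1, 4, 0, 3, 2]

Derivation:
After 1 (swap(4, 2)): [1, 0, 4, 2, 3, 5]
After 2 (rotate_left(0, 3, k=1)): [0, 4, 2, 1, 3, 5]
After 3 (reverse(0, 4)): [3, 1, 2, 4, 0, 5]
After 4 (swap(3, 5)): [3, 1, 2, 5, 0, 4]
After 5 (swap(2, 5)): [3, 1, 4, 5, 0, 2]
After 6 (rotate_left(2, 4, k=2)): [3, 1, 0, 4, 5, 2]
After 7 (reverse(3, 4)): [3, 1, 0, 5, 4, 2]
After 8 (reverse(4, 5)): [3, 1, 0, 5, 2, 4]
After 9 (rotate_left(0, 5, k=3)): [5, 2, 4, 3, 1, 0]
After 10 (swap(2, 5)): [5, 2, 0, 3, 1, 4]
After 11 (swap(4, 1)): [5, 1, 0, 3, 2, 4]
After 12 (swap(5, 2)): [5, 1, 4, 3, 2, 0]
After 13 (rotate_left(3, 5, k=2)): [5, 1, 4, 0, 3, 2]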